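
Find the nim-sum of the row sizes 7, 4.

3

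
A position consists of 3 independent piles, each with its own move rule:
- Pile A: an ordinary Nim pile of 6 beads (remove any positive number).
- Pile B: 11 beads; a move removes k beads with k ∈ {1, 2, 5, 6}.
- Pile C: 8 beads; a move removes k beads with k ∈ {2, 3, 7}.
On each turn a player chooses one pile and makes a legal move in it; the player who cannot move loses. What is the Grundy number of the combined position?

Pile A is a plain Nim pile of size 6, so its Grundy value is 6.
Grundy values for pile B (subtraction set {1, 2, 5, 6}):
k:     0  1  2  3  4  5  6  7  8  9 10 11
g(k):  0  1  2  0  1  2  3  0  1  2  0  1
So g(11) = 1.
For pile C, compute g(0), g(1), … with moves {2, 3, 7}:
k:     0  1  2  3  4  5  6  7  8
g(k):  0  0  1  1  2  0  0  1  1
So g(8) = 1.
The value of a disjunctive sum is the nim-sum of the parts.
Combined value = 6 ⊕ 1 ⊕ 1 = 6.

6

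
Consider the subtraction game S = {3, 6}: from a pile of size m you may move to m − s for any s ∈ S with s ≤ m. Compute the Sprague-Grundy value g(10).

0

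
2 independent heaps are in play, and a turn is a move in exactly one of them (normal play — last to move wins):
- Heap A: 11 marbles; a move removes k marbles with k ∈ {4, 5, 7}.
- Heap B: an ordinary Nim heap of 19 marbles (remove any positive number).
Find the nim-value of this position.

Build the Grundy sequence for heap A with g(k) = mex{g(k−s) : s ∈ {4, 5, 7}, s ≤ k}:
k:     0  1  2  3  4  5  6  7  8  9 10 11
g(k):  0  0  0  0  1  1  1  1  2  2  2  0
So g(11) = 0.
Heap B is a plain Nim heap of size 19, so its Grundy value is 19.
By the Sprague-Grundy theorem, the Grundy value of a sum of independent games is the XOR of the component values.
Combined value = 0 XOR 19 = 19.

19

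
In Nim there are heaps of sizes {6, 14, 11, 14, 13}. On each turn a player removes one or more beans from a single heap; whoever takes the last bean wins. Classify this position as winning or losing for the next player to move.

Nim-sum: 6 ⊕ 14 ⊕ 11 ⊕ 14 ⊕ 13 = 0.
The nim-sum is 0, so this is a P-position: the player to move is in a losing position under optimal play.

Losing position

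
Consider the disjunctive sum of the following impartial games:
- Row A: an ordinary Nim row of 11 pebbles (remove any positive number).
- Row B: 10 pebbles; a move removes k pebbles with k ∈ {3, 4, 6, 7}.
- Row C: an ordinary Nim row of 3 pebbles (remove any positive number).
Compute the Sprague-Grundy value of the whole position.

Row A is a plain Nim row of size 11, so its Grundy value is 11.
Build the Grundy sequence for row B with g(k) = mex{g(k−s) : s ∈ {3, 4, 6, 7}, s ≤ k}:
k:     0  1  2  3  4  5  6  7  8  9 10
g(k):  0  0  0  1  1  1  2  2  2  3  0
So g(10) = 0.
Row C is a plain Nim row of size 3, so its Grundy value is 3.
By the Sprague-Grundy theorem, the Grundy value of a sum of independent games is the XOR of the component values.
Combined value = 11 ⊕ 0 ⊕ 3 = 8.

8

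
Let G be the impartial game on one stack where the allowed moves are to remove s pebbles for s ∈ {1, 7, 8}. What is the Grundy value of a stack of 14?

2

Grundy values for subtraction set {1, 7, 8}:
g(0) = mex{} = 0
g(1) = mex{0} = 1
g(2) = mex{1} = 0
g(3) = mex{0} = 1
g(4) = mex{1} = 0
g(5) = mex{0} = 1
g(6) = mex{1} = 0
g(7) = mex{0} = 1
g(8) = mex{0,1} = 2
g(9) = mex{0,1,2} = 3
g(10) = mex{0,1,3} = 2
g(11) = mex{0,1,2} = 3
g(12) = mex{0,1,3} = 2
g(13) = mex{0,1,2} = 3
g(14) = mex{0,1,3} = 2
So g(14) = 2.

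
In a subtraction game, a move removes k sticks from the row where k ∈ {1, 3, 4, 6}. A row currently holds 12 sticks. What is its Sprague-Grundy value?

3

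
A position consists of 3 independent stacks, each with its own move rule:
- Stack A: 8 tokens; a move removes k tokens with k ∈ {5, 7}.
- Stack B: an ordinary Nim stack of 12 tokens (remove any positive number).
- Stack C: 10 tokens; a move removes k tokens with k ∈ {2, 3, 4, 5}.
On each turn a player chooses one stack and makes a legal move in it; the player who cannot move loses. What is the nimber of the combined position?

Build the Grundy sequence for stack A with g(k) = mex{g(k−s) : s ∈ {5, 7}, s ≤ k}:
g(0) = mex{} = 0
g(1) = mex{} = 0
g(2) = mex{} = 0
g(3) = mex{} = 0
g(4) = mex{} = 0
g(5) = mex{0} = 1
g(6) = mex{0} = 1
g(7) = mex{0} = 1
g(8) = mex{0} = 1
So g(8) = 1.
Stack B is a plain Nim stack of size 12, so its Grundy value is 12.
Grundy values for stack C (subtraction set {2, 3, 4, 5}):
g(0) = mex{} = 0
g(1) = mex{} = 0
g(2) = mex{0} = 1
g(3) = mex{0} = 1
g(4) = mex{0,1} = 2
g(5) = mex{0,1} = 2
g(6) = mex{0,1,2} = 3
g(7) = mex{1,2} = 0
g(8) = mex{1,2,3} = 0
g(9) = mex{0,2,3} = 1
g(10) = mex{0,2,3} = 1
So g(10) = 1.
The value of a disjunctive sum is the nim-sum of the parts.
Combined value = 1 XOR 12 XOR 1 = 12.

12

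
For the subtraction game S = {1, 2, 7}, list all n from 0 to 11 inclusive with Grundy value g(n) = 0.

Build the Grundy sequence with g(k) = mex{g(k−s) : s ∈ {1, 2, 7}, s ≤ k}:
g(0) = mex{} = 0
g(1) = mex{0} = 1
g(2) = mex{0,1} = 2
g(3) = mex{1,2} = 0
g(4) = mex{0,2} = 1
g(5) = mex{0,1} = 2
g(6) = mex{1,2} = 0
g(7) = mex{0,2} = 1
g(8) = mex{0,1} = 2
g(9) = mex{1,2} = 0
g(10) = mex{0,2} = 1
g(11) = mex{0,1} = 2
The P-positions (g = 0) in 0..11 are 0, 3, 6, 9.

0, 3, 6, 9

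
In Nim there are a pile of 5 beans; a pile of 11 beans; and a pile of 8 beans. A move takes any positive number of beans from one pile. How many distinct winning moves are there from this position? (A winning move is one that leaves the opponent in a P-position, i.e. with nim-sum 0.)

Compute the nim-sum pairwise:
5 ^ 11 = 14
14 ^ 8 = 6
The overall nim-sum is X = 6. A pile of size p has a winning move iff p XOR X < p (reduce it to p XOR X).
  5: 5 XOR 6 = 3 < 5 — winning move (to 3).
  11: 11 XOR 6 = 13 ≥ 11 — no move.
  8: 8 XOR 6 = 14 ≥ 8 — no move.
That gives 1 winning move.

1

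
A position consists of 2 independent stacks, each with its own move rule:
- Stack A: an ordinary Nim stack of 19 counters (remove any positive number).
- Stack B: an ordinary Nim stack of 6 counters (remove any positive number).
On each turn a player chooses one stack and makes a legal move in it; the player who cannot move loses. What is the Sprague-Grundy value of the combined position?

21

Stack A is a plain Nim stack of size 19, so its Grundy value is 19.
Stack B is a plain Nim stack of size 6, so its Grundy value is 6.
By the Sprague-Grundy theorem, the Grundy value of a sum of independent games is the XOR of the component values.
Combined value = 19 ⊕ 6 = 21.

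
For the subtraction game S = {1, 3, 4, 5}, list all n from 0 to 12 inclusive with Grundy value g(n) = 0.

0, 2, 8, 10

Build the Grundy sequence with g(k) = mex{g(k−s) : s ∈ {1, 3, 4, 5}, s ≤ k}:
g(0) = mex{} = 0
g(1) = mex{0} = 1
g(2) = mex{1} = 0
g(3) = mex{0} = 1
g(4) = mex{0,1} = 2
g(5) = mex{0,1,2} = 3
g(6) = mex{0,1,3} = 2
g(7) = mex{0,1,2} = 3
g(8) = mex{1,2,3} = 0
g(9) = mex{0,2,3} = 1
g(10) = mex{1,2,3} = 0
g(11) = mex{0,2,3} = 1
g(12) = mex{0,1,3} = 2
The P-positions (g = 0) in 0..12 are 0, 2, 8, 10.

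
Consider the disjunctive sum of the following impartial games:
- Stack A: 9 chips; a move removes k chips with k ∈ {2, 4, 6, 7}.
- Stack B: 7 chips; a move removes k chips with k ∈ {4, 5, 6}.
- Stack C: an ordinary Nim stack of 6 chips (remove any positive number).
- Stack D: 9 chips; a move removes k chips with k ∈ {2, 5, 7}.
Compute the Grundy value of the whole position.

For stack A, compute g(0), g(1), … with moves {2, 4, 6, 7}:
g(0) = mex{} = 0
g(1) = mex{} = 0
g(2) = mex{0} = 1
g(3) = mex{0} = 1
g(4) = mex{0,1} = 2
g(5) = mex{0,1} = 2
g(6) = mex{0,1,2} = 3
g(7) = mex{0,1,2} = 3
g(8) = mex{0,1,2,3} = 4
g(9) = mex{1,2,3} = 0
So g(9) = 0.
Build the Grundy sequence for stack B with g(k) = mex{g(k−s) : s ∈ {4, 5, 6}, s ≤ k}:
g(0) = mex{} = 0
g(1) = mex{} = 0
g(2) = mex{} = 0
g(3) = mex{} = 0
g(4) = mex{0} = 1
g(5) = mex{0} = 1
g(6) = mex{0} = 1
g(7) = mex{0} = 1
So g(7) = 1.
Stack C is a plain Nim stack of size 6, so its Grundy value is 6.
For stack D, compute g(0), g(1), … with moves {2, 5, 7}:
g(0) = mex{} = 0
g(1) = mex{} = 0
g(2) = mex{0} = 1
g(3) = mex{0} = 1
g(4) = mex{1} = 0
g(5) = mex{0,1} = 2
g(6) = mex{0} = 1
g(7) = mex{0,1,2} = 3
g(8) = mex{0,1} = 2
g(9) = mex{0,1,3} = 2
So g(9) = 2.
The value of a disjunctive sum is the nim-sum of the parts.
Combined value = 0 ⊕ 1 ⊕ 6 ⊕ 2 = 5.

5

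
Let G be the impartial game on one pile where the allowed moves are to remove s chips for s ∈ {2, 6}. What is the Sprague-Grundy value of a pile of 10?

1

Compute g(0), g(1), … for moves {2, 6}:
k:     0  1  2  3  4  5  6  7  8  9 10
g(k):  0  0  1  1  0  0  1  1  0  0  1
So g(10) = 1.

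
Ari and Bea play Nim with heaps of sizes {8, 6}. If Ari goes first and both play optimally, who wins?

Ari wins

In binary:
  1000  (8)
  0110  (6)
  ----
  1110  (14)
The nim-sum is 14 ≠ 0, so this is an N-position: the player to move can win; Ari has a winning move.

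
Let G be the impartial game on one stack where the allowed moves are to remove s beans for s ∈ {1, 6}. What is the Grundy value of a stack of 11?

0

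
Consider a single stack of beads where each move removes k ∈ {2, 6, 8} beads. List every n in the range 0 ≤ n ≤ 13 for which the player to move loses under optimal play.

0, 1, 4, 5

Build the Grundy sequence with g(k) = mex{g(k−s) : s ∈ {2, 6, 8}, s ≤ k}:
k:     0  1  2  3  4  5  6  7  8  9 10 11 12 13
g(k):  0  0  1  1  0  0  1  1  2  2  3  3  2  2
The P-positions (g = 0) in 0..13 are 0, 1, 4, 5.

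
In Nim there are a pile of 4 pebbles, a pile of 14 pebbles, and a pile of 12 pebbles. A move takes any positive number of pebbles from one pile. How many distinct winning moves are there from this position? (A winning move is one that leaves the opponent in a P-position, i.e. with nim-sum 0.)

Write each in binary and XOR column by column:
  0100  (4)
  1110  (14)
  1100  (12)
  ----
  0110  (6)
The overall nim-sum is X = 6. A pile of size p has a winning move iff p XOR X < p (reduce it to p XOR X).
  4: 4 XOR 6 = 2 < 4 — winning move (to 2).
  14: 14 XOR 6 = 8 < 14 — winning move (to 8).
  12: 12 XOR 6 = 10 < 12 — winning move (to 10).
That gives 3 winning moves.

3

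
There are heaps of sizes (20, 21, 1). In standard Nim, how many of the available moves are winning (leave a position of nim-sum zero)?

0

Nim-sum: 20 ⊕ 21 ⊕ 1 = 0.
The nim-sum is already 0, so every move leaves a nonzero nim-sum — there are no winning moves.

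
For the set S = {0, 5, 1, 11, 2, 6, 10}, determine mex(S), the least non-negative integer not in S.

3

The values 0, 1, 2 are all present; 3 is the first non-negative integer missing from the set.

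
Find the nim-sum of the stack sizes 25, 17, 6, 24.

Bitwise XOR of the heap sizes:
  11001  (25)
  10001  (17)
  00110  (6)
  11000  (24)
  -----
  10110  (22)

22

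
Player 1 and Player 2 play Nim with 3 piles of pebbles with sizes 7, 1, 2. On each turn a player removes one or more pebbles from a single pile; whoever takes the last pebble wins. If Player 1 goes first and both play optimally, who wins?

Player 1 wins

In binary:
  111  (7)
  001  (1)
  010  (2)
  ---
  100  (4)
The nim-sum is 4 ≠ 0, so this is an N-position: the player to move can win; Player 1 has a winning move.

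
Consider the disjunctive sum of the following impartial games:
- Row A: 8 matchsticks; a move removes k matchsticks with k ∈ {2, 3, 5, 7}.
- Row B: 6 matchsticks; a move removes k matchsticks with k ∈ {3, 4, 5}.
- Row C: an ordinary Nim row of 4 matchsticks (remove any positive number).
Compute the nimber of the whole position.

2

Grundy values for row A (subtraction set {2, 3, 5, 7}):
g(0) = mex{} = 0
g(1) = mex{} = 0
g(2) = mex{0} = 1
g(3) = mex{0} = 1
g(4) = mex{0,1} = 2
g(5) = mex{0,1} = 2
g(6) = mex{0,1,2} = 3
g(7) = mex{0,1,2} = 3
g(8) = mex{0,1,2,3} = 4
So g(8) = 4.
Build the Grundy sequence for row B with g(k) = mex{g(k−s) : s ∈ {3, 4, 5}, s ≤ k}:
k:     0  1  2  3  4  5  6
g(k):  0  0  0  1  1  1  2
So g(6) = 2.
Row C is a plain Nim row of size 4, so its Grundy value is 4.
The value of a disjunctive sum is the nim-sum of the parts.
Combined value = 4 ⊕ 2 ⊕ 4 = 2.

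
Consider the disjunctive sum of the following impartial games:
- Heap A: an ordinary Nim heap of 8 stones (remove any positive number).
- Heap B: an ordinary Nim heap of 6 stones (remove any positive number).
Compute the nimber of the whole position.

Heap A is a plain Nim heap of size 8, so its Grundy value is 8.
Heap B is a plain Nim heap of size 6, so its Grundy value is 6.
The value of a disjunctive sum is the nim-sum of the parts.
Combined value = 8 XOR 6 = 14.

14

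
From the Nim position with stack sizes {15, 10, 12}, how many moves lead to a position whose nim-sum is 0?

Nim-sum: 15 ^ 10 ^ 12 = 9.
The overall nim-sum is X = 9. A stack of size p has a winning move iff p XOR X < p (reduce it to p XOR X).
  15: 15 XOR 9 = 6 < 15 — winning move (to 6).
  10: 10 XOR 9 = 3 < 10 — winning move (to 3).
  12: 12 XOR 9 = 5 < 12 — winning move (to 5).
That gives 3 winning moves.

3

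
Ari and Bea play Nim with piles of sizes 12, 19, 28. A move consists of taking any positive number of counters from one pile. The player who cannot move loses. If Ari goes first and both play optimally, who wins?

Ari wins

Nim-sum: 12 ^ 19 ^ 28 = 3.
The nim-sum is 3 ≠ 0, so this is an N-position: the player to move can win; Ari has a winning move.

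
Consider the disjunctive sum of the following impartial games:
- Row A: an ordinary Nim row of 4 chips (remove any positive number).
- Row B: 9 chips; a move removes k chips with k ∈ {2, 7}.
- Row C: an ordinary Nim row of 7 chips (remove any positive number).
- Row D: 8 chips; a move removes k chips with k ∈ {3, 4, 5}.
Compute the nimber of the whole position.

3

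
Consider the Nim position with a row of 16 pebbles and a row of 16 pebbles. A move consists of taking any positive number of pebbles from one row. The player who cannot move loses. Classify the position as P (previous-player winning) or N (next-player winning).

P-position

Compute the nim-sum pairwise:
16 ⊕ 16 = 0
The nim-sum is 0, so this is a P-position: the player to move is in a losing position under optimal play.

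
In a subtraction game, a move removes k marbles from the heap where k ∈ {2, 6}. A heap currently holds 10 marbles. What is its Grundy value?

1

Grundy values for subtraction set {2, 6}:
k:     0  1  2  3  4  5  6  7  8  9 10
g(k):  0  0  1  1  0  0  1  1  0  0  1
So g(10) = 1.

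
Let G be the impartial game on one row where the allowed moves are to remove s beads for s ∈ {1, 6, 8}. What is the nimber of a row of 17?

Build the Grundy sequence with g(k) = mex{g(k−s) : s ∈ {1, 6, 8}, s ≤ k}:
k:     0  1  2  3  4  5  6  7  8  9 10 11 12 13 14 15 16 17
g(k):  0  1  0  1  0  1  2  0  1  0  1  0  1  2  0  1  0  1
So g(17) = 1.

1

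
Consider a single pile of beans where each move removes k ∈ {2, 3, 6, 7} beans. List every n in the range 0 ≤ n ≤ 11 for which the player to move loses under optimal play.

Build the Grundy sequence with g(k) = mex{g(k−s) : s ∈ {2, 3, 6, 7}, s ≤ k}:
k:     0  1  2  3  4  5  6  7  8  9 10 11
g(k):  0  0  1  1  2  0  3  1  2  0  0  1
The P-positions (g = 0) in 0..11 are 0, 1, 5, 9, 10.

0, 1, 5, 9, 10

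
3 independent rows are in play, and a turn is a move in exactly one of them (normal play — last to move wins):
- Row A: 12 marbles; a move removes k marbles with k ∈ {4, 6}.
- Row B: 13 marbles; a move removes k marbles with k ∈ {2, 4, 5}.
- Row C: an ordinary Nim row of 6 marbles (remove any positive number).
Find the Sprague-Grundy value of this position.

5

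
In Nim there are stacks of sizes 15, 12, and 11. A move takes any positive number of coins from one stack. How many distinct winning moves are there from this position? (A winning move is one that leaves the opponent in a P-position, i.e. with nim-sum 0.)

3

In binary:
  1111  (15)
  1100  (12)
  1011  (11)
  ----
  1000  (8)
The overall nim-sum is X = 8. A stack of size p has a winning move iff p XOR X < p (reduce it to p XOR X).
  15: 15 XOR 8 = 7 < 15 — winning move (to 7).
  12: 12 XOR 8 = 4 < 12 — winning move (to 4).
  11: 11 XOR 8 = 3 < 11 — winning move (to 3).
That gives 3 winning moves.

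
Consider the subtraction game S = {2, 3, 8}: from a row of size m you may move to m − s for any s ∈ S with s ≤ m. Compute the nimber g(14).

Grundy values for subtraction set {2, 3, 8}:
k:     0  1  2  3  4  5  6  7  8  9 10 11 12 13 14
g(k):  0  0  1  1  2  0  0  1  1  2  0  0  1  1  2
So g(14) = 2.

2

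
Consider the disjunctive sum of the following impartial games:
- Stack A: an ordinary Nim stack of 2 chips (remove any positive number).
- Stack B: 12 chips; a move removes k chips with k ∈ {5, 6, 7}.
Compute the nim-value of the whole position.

2

Stack A is a plain Nim stack of size 2, so its Grundy value is 2.
Build the Grundy sequence for stack B with g(k) = mex{g(k−s) : s ∈ {5, 6, 7}, s ≤ k}:
g(0) = mex{} = 0
g(1) = mex{} = 0
g(2) = mex{} = 0
g(3) = mex{} = 0
g(4) = mex{} = 0
g(5) = mex{0} = 1
g(6) = mex{0} = 1
g(7) = mex{0} = 1
g(8) = mex{0} = 1
g(9) = mex{0} = 1
g(10) = mex{0,1} = 2
g(11) = mex{0,1} = 2
g(12) = mex{1} = 0
So g(12) = 0.
By the Sprague-Grundy theorem, the Grundy value of a sum of independent games is the XOR of the component values.
Combined value = 2 XOR 0 = 2.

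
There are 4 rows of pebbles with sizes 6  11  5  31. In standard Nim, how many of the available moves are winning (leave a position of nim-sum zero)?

1

Compute the nim-sum pairwise:
6 ⊕ 11 = 13
13 ⊕ 5 = 8
8 ⊕ 31 = 23
The overall nim-sum is X = 23. A row of size p has a winning move iff p XOR X < p (reduce it to p XOR X).
  6: 6 XOR 23 = 17 ≥ 6 — no move.
  11: 11 XOR 23 = 28 ≥ 11 — no move.
  5: 5 XOR 23 = 18 ≥ 5 — no move.
  31: 31 XOR 23 = 8 < 31 — winning move (to 8).
That gives 1 winning move.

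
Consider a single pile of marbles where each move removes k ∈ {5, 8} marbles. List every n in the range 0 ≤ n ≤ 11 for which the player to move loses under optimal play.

0, 1, 2, 3, 4

Grundy values for subtraction set {5, 8}:
g(0) = mex{} = 0
g(1) = mex{} = 0
g(2) = mex{} = 0
g(3) = mex{} = 0
g(4) = mex{} = 0
g(5) = mex{0} = 1
g(6) = mex{0} = 1
g(7) = mex{0} = 1
g(8) = mex{0} = 1
g(9) = mex{0} = 1
g(10) = mex{0,1} = 2
g(11) = mex{0,1} = 2
The P-positions (g = 0) in 0..11 are 0, 1, 2, 3, 4.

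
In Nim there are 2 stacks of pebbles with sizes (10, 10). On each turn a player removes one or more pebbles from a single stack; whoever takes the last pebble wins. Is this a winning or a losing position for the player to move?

Losing position

Bitwise XOR of the heap sizes:
  1010  (10)
  1010  (10)
  ----
  0000  (0)
The nim-sum is 0, so this is a P-position: the player to move is in a losing position under optimal play.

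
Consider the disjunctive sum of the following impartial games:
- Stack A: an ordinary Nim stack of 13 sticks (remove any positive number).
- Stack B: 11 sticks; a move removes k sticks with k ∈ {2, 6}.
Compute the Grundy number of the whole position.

12

Stack A is a plain Nim stack of size 13, so its Grundy value is 13.
Build the Grundy sequence for stack B with g(k) = mex{g(k−s) : s ∈ {2, 6}, s ≤ k}:
k:     0  1  2  3  4  5  6  7  8  9 10 11
g(k):  0  0  1  1  0  0  1  1  0  0  1  1
So g(11) = 1.
By the Sprague-Grundy theorem, the Grundy value of a sum of independent games is the XOR of the component values.
Combined value = 13 XOR 1 = 12.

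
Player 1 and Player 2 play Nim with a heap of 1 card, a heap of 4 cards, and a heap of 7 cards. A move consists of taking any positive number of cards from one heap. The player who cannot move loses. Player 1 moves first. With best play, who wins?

Player 1 wins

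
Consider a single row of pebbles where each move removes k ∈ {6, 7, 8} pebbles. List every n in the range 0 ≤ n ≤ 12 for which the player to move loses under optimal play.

0, 1, 2, 3, 4, 5

Build the Grundy sequence with g(k) = mex{g(k−s) : s ∈ {6, 7, 8}, s ≤ k}:
k:     0  1  2  3  4  5  6  7  8  9 10 11 12
g(k):  0  0  0  0  0  0  1  1  1  1  1  1  2
The P-positions (g = 0) in 0..12 are 0, 1, 2, 3, 4, 5.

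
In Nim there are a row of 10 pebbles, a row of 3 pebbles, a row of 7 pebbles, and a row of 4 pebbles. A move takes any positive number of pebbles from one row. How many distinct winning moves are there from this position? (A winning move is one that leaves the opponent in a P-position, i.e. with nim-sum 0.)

1

Bitwise XOR of the heap sizes:
  1010  (10)
  0011  (3)
  0111  (7)
  0100  (4)
  ----
  1010  (10)
The overall nim-sum is X = 10. A row of size p has a winning move iff p XOR X < p (reduce it to p XOR X).
  10: 10 XOR 10 = 0 < 10 — winning move (to 0).
  3: 3 XOR 10 = 9 ≥ 3 — no move.
  7: 7 XOR 10 = 13 ≥ 7 — no move.
  4: 4 XOR 10 = 14 ≥ 4 — no move.
That gives 1 winning move.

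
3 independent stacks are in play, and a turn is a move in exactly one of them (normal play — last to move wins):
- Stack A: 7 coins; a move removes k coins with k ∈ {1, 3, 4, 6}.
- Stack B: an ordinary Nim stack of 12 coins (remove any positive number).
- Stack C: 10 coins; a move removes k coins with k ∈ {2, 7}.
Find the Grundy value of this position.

12

Build the Grundy sequence for stack A with g(k) = mex{g(k−s) : s ∈ {1, 3, 4, 6}, s ≤ k}:
k:     0  1  2  3  4  5  6  7
g(k):  0  1  0  1  2  3  2  0
So g(7) = 0.
Stack B is a plain Nim stack of size 12, so its Grundy value is 12.
Build the Grundy sequence for stack C with g(k) = mex{g(k−s) : s ∈ {2, 7}, s ≤ k}:
g(0) = mex{} = 0
g(1) = mex{} = 0
g(2) = mex{0} = 1
g(3) = mex{0} = 1
g(4) = mex{1} = 0
g(5) = mex{1} = 0
g(6) = mex{0} = 1
g(7) = mex{0} = 1
g(8) = mex{0,1} = 2
g(9) = mex{1} = 0
g(10) = mex{1,2} = 0
So g(10) = 0.
By the Sprague-Grundy theorem, the Grundy value of a sum of independent games is the XOR of the component values.
Combined value = 0 XOR 12 XOR 0 = 12.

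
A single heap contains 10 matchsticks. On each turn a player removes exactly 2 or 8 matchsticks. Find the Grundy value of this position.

Grundy values for subtraction set {2, 8}:
k:     0  1  2  3  4  5  6  7  8  9 10
g(k):  0  0  1  1  0  0  1  1  2  2  0
So g(10) = 0.

0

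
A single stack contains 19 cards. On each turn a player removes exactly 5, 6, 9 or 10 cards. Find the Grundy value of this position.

Build the Grundy sequence with g(k) = mex{g(k−s) : s ∈ {5, 6, 9, 10}, s ≤ k}:
k:     0  1  2  3  4  5  6  7  8  9 10 11 12 13 14 15 16 17 18 19
g(k):  0  0  0  0  0  1  1  1  1  1  2  2  2  2  2  0  0  0  0  0
So g(19) = 0.

0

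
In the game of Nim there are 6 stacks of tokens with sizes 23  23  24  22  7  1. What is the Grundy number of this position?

Compute the nim-sum pairwise:
23 ^ 23 = 0
0 ^ 24 = 24
24 ^ 22 = 14
14 ^ 7 = 9
9 ^ 1 = 8

8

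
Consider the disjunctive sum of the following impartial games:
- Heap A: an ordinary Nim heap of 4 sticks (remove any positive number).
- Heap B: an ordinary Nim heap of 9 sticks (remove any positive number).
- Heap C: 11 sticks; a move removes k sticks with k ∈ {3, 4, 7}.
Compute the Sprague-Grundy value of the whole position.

Heap A is a plain Nim heap of size 4, so its Grundy value is 4.
Heap B is a plain Nim heap of size 9, so its Grundy value is 9.
For heap C, compute g(0), g(1), … with moves {3, 4, 7}:
g(0) = mex{} = 0
g(1) = mex{} = 0
g(2) = mex{} = 0
g(3) = mex{0} = 1
g(4) = mex{0} = 1
g(5) = mex{0} = 1
g(6) = mex{0,1} = 2
g(7) = mex{0,1} = 2
g(8) = mex{0,1} = 2
g(9) = mex{0,1,2} = 3
g(10) = mex{1,2} = 0
g(11) = mex{1,2} = 0
So g(11) = 0.
The value of a disjunctive sum is the nim-sum of the parts.
Combined value = 4 XOR 9 XOR 0 = 13.

13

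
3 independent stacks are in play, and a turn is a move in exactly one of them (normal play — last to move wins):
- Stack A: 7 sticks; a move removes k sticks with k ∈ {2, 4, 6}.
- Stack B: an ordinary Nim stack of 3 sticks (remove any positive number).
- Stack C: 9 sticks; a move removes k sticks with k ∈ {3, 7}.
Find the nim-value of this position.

1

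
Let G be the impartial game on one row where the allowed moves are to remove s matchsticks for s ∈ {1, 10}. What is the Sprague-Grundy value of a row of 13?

0

Build the Grundy sequence with g(k) = mex{g(k−s) : s ∈ {1, 10}, s ≤ k}:
k:     0  1  2  3  4  5  6  7  8  9 10 11 12 13
g(k):  0  1  0  1  0  1  0  1  0  1  2  0  1  0
So g(13) = 0.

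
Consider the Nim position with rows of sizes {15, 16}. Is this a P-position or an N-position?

N-position

Nim-sum: 15 ^ 16 = 31.
The nim-sum is 31 ≠ 0, so this is an N-position: the player to move can win.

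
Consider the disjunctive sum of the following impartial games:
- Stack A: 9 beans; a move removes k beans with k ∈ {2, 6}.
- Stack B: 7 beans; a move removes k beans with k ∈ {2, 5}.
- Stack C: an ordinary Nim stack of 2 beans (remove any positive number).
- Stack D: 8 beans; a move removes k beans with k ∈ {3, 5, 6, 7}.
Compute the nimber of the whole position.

Grundy values for stack A (subtraction set {2, 6}):
g(0) = mex{} = 0
g(1) = mex{} = 0
g(2) = mex{0} = 1
g(3) = mex{0} = 1
g(4) = mex{1} = 0
g(5) = mex{1} = 0
g(6) = mex{0} = 1
g(7) = mex{0} = 1
g(8) = mex{1} = 0
g(9) = mex{1} = 0
So g(9) = 0.
For stack B, compute g(0), g(1), … with moves {2, 5}:
g(0) = mex{} = 0
g(1) = mex{} = 0
g(2) = mex{0} = 1
g(3) = mex{0} = 1
g(4) = mex{1} = 0
g(5) = mex{0,1} = 2
g(6) = mex{0} = 1
g(7) = mex{1,2} = 0
So g(7) = 0.
Stack C is a plain Nim stack of size 2, so its Grundy value is 2.
Grundy values for stack D (subtraction set {3, 5, 6, 7}):
g(0) = mex{} = 0
g(1) = mex{} = 0
g(2) = mex{} = 0
g(3) = mex{0} = 1
g(4) = mex{0} = 1
g(5) = mex{0} = 1
g(6) = mex{0,1} = 2
g(7) = mex{0,1} = 2
g(8) = mex{0,1} = 2
So g(8) = 2.
The value of a disjunctive sum is the nim-sum of the parts.
Combined value = 0 ⊕ 0 ⊕ 2 ⊕ 2 = 0.

0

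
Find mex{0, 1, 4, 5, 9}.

The values 0, 1 are all present; 2 is the first non-negative integer missing from the set.

2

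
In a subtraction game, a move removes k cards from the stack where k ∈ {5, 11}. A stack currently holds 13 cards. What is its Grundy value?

Build the Grundy sequence with g(k) = mex{g(k−s) : s ∈ {5, 11}, s ≤ k}:
k:     0  1  2  3  4  5  6  7  8  9 10 11 12 13
g(k):  0  0  0  0  0  1  1  1  1  1  0  2  2  2
So g(13) = 2.

2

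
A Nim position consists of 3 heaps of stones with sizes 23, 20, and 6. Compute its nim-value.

Write each in binary and XOR column by column:
  10111  (23)
  10100  (20)
  00110  (6)
  -----
  00101  (5)

5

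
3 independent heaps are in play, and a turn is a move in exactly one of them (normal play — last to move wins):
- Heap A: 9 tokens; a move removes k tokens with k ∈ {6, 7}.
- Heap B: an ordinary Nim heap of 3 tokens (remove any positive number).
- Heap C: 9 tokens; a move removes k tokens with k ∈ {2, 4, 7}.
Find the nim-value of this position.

2

For heap A, compute g(0), g(1), … with moves {6, 7}:
k:     0  1  2  3  4  5  6  7  8  9
g(k):  0  0  0  0  0  0  1  1  1  1
So g(9) = 1.
Heap B is a plain Nim heap of size 3, so its Grundy value is 3.
Grundy values for heap C (subtraction set {2, 4, 7}):
g(0) = mex{} = 0
g(1) = mex{} = 0
g(2) = mex{0} = 1
g(3) = mex{0} = 1
g(4) = mex{0,1} = 2
g(5) = mex{0,1} = 2
g(6) = mex{1,2} = 0
g(7) = mex{0,1,2} = 3
g(8) = mex{0,2} = 1
g(9) = mex{1,2,3} = 0
So g(9) = 0.
The value of a disjunctive sum is the nim-sum of the parts.
Combined value = 1 XOR 3 XOR 0 = 2.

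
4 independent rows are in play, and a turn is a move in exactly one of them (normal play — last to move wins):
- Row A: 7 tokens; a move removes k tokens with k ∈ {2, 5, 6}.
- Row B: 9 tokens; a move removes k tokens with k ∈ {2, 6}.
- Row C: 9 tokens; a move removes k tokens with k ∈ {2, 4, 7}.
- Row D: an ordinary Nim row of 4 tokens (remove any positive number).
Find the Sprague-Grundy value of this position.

Grundy values for row A (subtraction set {2, 5, 6}):
g(0) = mex{} = 0
g(1) = mex{} = 0
g(2) = mex{0} = 1
g(3) = mex{0} = 1
g(4) = mex{1} = 0
g(5) = mex{0,1} = 2
g(6) = mex{0} = 1
g(7) = mex{0,1,2} = 3
So g(7) = 3.
Grundy values for row B (subtraction set {2, 6}):
g(0) = mex{} = 0
g(1) = mex{} = 0
g(2) = mex{0} = 1
g(3) = mex{0} = 1
g(4) = mex{1} = 0
g(5) = mex{1} = 0
g(6) = mex{0} = 1
g(7) = mex{0} = 1
g(8) = mex{1} = 0
g(9) = mex{1} = 0
So g(9) = 0.
For row C, compute g(0), g(1), … with moves {2, 4, 7}:
k:     0  1  2  3  4  5  6  7  8  9
g(k):  0  0  1  1  2  2  0  3  1  0
So g(9) = 0.
Row D is a plain Nim row of size 4, so its Grundy value is 4.
The value of a disjunctive sum is the nim-sum of the parts.
Combined value = 3 ⊕ 0 ⊕ 0 ⊕ 4 = 7.

7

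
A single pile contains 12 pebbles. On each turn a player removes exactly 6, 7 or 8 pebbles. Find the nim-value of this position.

Compute g(0), g(1), … for moves {6, 7, 8}:
k:     0  1  2  3  4  5  6  7  8  9 10 11 12
g(k):  0  0  0  0  0  0  1  1  1  1  1  1  2
So g(12) = 2.

2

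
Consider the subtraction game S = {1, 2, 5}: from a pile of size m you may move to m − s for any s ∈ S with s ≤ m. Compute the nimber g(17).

2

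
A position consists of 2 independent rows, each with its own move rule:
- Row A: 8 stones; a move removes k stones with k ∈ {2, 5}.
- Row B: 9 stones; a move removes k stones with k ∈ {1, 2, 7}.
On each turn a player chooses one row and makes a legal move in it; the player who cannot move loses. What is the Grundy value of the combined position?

0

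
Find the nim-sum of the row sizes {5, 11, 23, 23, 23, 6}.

31

Nim-sum: 5 ⊕ 11 ⊕ 23 ⊕ 23 ⊕ 23 ⊕ 6 = 31.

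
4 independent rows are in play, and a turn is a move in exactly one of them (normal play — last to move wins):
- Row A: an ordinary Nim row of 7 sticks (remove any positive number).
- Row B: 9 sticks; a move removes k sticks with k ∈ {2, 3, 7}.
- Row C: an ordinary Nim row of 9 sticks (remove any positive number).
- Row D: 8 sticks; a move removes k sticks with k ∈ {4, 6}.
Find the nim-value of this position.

Row A is a plain Nim row of size 7, so its Grundy value is 7.
Build the Grundy sequence for row B with g(k) = mex{g(k−s) : s ∈ {2, 3, 7}, s ≤ k}:
g(0) = mex{} = 0
g(1) = mex{} = 0
g(2) = mex{0} = 1
g(3) = mex{0} = 1
g(4) = mex{0,1} = 2
g(5) = mex{1} = 0
g(6) = mex{1,2} = 0
g(7) = mex{0,2} = 1
g(8) = mex{0} = 1
g(9) = mex{0,1} = 2
So g(9) = 2.
Row C is a plain Nim row of size 9, so its Grundy value is 9.
Grundy values for row D (subtraction set {4, 6}):
g(0) = mex{} = 0
g(1) = mex{} = 0
g(2) = mex{} = 0
g(3) = mex{} = 0
g(4) = mex{0} = 1
g(5) = mex{0} = 1
g(6) = mex{0} = 1
g(7) = mex{0} = 1
g(8) = mex{0,1} = 2
So g(8) = 2.
The value of a disjunctive sum is the nim-sum of the parts.
Combined value = 7 ⊕ 2 ⊕ 9 ⊕ 2 = 14.

14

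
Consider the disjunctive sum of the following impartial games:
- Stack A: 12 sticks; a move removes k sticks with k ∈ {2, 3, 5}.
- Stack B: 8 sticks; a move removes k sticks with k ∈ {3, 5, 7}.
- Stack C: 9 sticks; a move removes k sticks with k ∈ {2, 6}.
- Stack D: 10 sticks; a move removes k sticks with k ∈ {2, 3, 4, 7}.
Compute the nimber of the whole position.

2

Build the Grundy sequence for stack A with g(k) = mex{g(k−s) : s ∈ {2, 3, 5}, s ≤ k}:
g(0) = mex{} = 0
g(1) = mex{} = 0
g(2) = mex{0} = 1
g(3) = mex{0} = 1
g(4) = mex{0,1} = 2
g(5) = mex{0,1} = 2
g(6) = mex{0,1,2} = 3
g(7) = mex{1,2} = 0
g(8) = mex{1,2,3} = 0
g(9) = mex{0,2,3} = 1
g(10) = mex{0,2} = 1
g(11) = mex{0,1,3} = 2
g(12) = mex{0,1} = 2
So g(12) = 2.
Build the Grundy sequence for stack B with g(k) = mex{g(k−s) : s ∈ {3, 5, 7}, s ≤ k}:
k:     0  1  2  3  4  5  6  7  8
g(k):  0  0  0  1  1  1  2  2  2
So g(8) = 2.
For stack C, compute g(0), g(1), … with moves {2, 6}:
g(0) = mex{} = 0
g(1) = mex{} = 0
g(2) = mex{0} = 1
g(3) = mex{0} = 1
g(4) = mex{1} = 0
g(5) = mex{1} = 0
g(6) = mex{0} = 1
g(7) = mex{0} = 1
g(8) = mex{1} = 0
g(9) = mex{1} = 0
So g(9) = 0.
For stack D, compute g(0), g(1), … with moves {2, 3, 4, 7}:
g(0) = mex{} = 0
g(1) = mex{} = 0
g(2) = mex{0} = 1
g(3) = mex{0} = 1
g(4) = mex{0,1} = 2
g(5) = mex{0,1} = 2
g(6) = mex{1,2} = 0
g(7) = mex{0,1,2} = 3
g(8) = mex{0,2} = 1
g(9) = mex{0,1,2,3} = 4
g(10) = mex{0,1,3} = 2
So g(10) = 2.
The value of a disjunctive sum is the nim-sum of the parts.
Combined value = 2 ⊕ 2 ⊕ 0 ⊕ 2 = 2.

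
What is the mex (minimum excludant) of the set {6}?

0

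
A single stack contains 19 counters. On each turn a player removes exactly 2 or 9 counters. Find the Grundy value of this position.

Compute g(0), g(1), … for moves {2, 9}:
k:     0  1  2  3  4  5  6  7  8  9 10 11 12 13 14 15 16 17 18 19
g(k):  0  0  1  1  0  0  1  1  0  2  1  0  0  1  1  0  0  1  1  0
So g(19) = 0.

0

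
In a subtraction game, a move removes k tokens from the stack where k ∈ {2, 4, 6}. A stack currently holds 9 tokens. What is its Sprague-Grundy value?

0

Compute g(0), g(1), … for moves {2, 4, 6}:
g(0) = mex{} = 0
g(1) = mex{} = 0
g(2) = mex{0} = 1
g(3) = mex{0} = 1
g(4) = mex{0,1} = 2
g(5) = mex{0,1} = 2
g(6) = mex{0,1,2} = 3
g(7) = mex{0,1,2} = 3
g(8) = mex{1,2,3} = 0
g(9) = mex{1,2,3} = 0
So g(9) = 0.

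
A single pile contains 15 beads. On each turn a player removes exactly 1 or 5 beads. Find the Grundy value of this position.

Build the Grundy sequence with g(k) = mex{g(k−s) : s ∈ {1, 5}, s ≤ k}:
k:     0  1  2  3  4  5  6  7  8  9 10 11 12 13 14 15
g(k):  0  1  0  1  0  1  0  1  0  1  0  1  0  1  0  1
So g(15) = 1.

1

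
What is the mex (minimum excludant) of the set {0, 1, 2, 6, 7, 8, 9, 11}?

The values 0, 1, 2 are all present; 3 is the first non-negative integer missing from the set.

3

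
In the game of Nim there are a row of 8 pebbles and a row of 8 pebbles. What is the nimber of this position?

Nim-sum: 8 ^ 8 = 0.

0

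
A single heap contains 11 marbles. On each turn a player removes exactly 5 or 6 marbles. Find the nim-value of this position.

0

Build the Grundy sequence with g(k) = mex{g(k−s) : s ∈ {5, 6}, s ≤ k}:
g(0) = mex{} = 0
g(1) = mex{} = 0
g(2) = mex{} = 0
g(3) = mex{} = 0
g(4) = mex{} = 0
g(5) = mex{0} = 1
g(6) = mex{0} = 1
g(7) = mex{0} = 1
g(8) = mex{0} = 1
g(9) = mex{0} = 1
g(10) = mex{0,1} = 2
g(11) = mex{1} = 0
So g(11) = 0.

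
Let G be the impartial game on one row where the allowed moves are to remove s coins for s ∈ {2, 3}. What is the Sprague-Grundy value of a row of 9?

Compute g(0), g(1), … for moves {2, 3}:
k:     0  1  2  3  4  5  6  7  8  9
g(k):  0  0  1  1  2  0  0  1  1  2
So g(9) = 2.

2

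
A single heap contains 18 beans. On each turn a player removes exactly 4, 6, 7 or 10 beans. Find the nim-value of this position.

Build the Grundy sequence with g(k) = mex{g(k−s) : s ∈ {4, 6, 7, 10}, s ≤ k}:
k:     0  1  2  3  4  5  6  7  8  9 10 11 12 13 14 15 16 17 18
g(k):  0  0  0  0  1  1  1  1  2  2  2  2  3  3  0  0  0  0  1
So g(18) = 1.

1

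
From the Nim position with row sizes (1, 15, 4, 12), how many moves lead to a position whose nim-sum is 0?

Nim-sum: 1 XOR 15 XOR 4 XOR 12 = 6.
The overall nim-sum is X = 6. A row of size p has a winning move iff p XOR X < p (reduce it to p XOR X).
  1: 1 XOR 6 = 7 ≥ 1 — no move.
  15: 15 XOR 6 = 9 < 15 — winning move (to 9).
  4: 4 XOR 6 = 2 < 4 — winning move (to 2).
  12: 12 XOR 6 = 10 < 12 — winning move (to 10).
That gives 3 winning moves.

3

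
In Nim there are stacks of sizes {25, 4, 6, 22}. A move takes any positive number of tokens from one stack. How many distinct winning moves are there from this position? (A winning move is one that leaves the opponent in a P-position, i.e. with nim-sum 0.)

1

Nim-sum: 25 ^ 4 ^ 6 ^ 22 = 13.
The overall nim-sum is X = 13. A stack of size p has a winning move iff p XOR X < p (reduce it to p XOR X).
  25: 25 XOR 13 = 20 < 25 — winning move (to 20).
  4: 4 XOR 13 = 9 ≥ 4 — no move.
  6: 6 XOR 13 = 11 ≥ 6 — no move.
  22: 22 XOR 13 = 27 ≥ 22 — no move.
That gives 1 winning move.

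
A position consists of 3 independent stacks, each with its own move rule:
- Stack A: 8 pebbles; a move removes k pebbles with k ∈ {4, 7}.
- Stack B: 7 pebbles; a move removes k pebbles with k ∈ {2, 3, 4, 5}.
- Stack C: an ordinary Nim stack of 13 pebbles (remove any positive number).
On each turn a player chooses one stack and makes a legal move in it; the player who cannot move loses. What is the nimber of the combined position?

Build the Grundy sequence for stack A with g(k) = mex{g(k−s) : s ∈ {4, 7}, s ≤ k}:
k:     0  1  2  3  4  5  6  7  8
g(k):  0  0  0  0  1  1  1  1  2
So g(8) = 2.
Grundy values for stack B (subtraction set {2, 3, 4, 5}):
k:     0  1  2  3  4  5  6  7
g(k):  0  0  1  1  2  2  3  0
So g(7) = 0.
Stack C is a plain Nim stack of size 13, so its Grundy value is 13.
By the Sprague-Grundy theorem, the Grundy value of a sum of independent games is the XOR of the component values.
Combined value = 2 ⊕ 0 ⊕ 13 = 15.

15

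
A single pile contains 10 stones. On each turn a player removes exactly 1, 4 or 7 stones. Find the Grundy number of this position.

0

Build the Grundy sequence with g(k) = mex{g(k−s) : s ∈ {1, 4, 7}, s ≤ k}:
k:     0  1  2  3  4  5  6  7  8  9 10
g(k):  0  1  0  1  2  0  1  2  0  1  0
So g(10) = 0.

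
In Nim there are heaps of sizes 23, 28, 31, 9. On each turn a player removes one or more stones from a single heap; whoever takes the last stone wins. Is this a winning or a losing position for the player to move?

Compute the nim-sum pairwise:
23 ⊕ 28 = 11
11 ⊕ 31 = 20
20 ⊕ 9 = 29
The nim-sum is 29 ≠ 0, so this is an N-position: the player to move can win.

Winning position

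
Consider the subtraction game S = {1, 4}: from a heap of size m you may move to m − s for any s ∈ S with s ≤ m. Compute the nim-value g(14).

2

Grundy values for subtraction set {1, 4}:
k:     0  1  2  3  4  5  6  7  8  9 10 11 12 13 14
g(k):  0  1  0  1  2  0  1  0  1  2  0  1  0  1  2
So g(14) = 2.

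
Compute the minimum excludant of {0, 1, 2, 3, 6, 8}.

4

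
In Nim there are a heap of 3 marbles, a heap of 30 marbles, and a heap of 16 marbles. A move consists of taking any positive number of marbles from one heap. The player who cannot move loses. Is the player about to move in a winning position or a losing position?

Winning position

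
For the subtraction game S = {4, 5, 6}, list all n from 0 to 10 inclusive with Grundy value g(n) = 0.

0, 1, 2, 3, 10

Compute g(0), g(1), … for moves {4, 5, 6}:
k:     0  1  2  3  4  5  6  7  8  9 10
g(k):  0  0  0  0  1  1  1  1  2  2  0
The P-positions (g = 0) in 0..10 are 0, 1, 2, 3, 10.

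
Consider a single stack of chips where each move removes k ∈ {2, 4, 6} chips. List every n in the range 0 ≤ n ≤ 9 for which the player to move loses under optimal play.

Build the Grundy sequence with g(k) = mex{g(k−s) : s ∈ {2, 4, 6}, s ≤ k}:
k:     0  1  2  3  4  5  6  7  8  9
g(k):  0  0  1  1  2  2  3  3  0  0
The P-positions (g = 0) in 0..9 are 0, 1, 8, 9.

0, 1, 8, 9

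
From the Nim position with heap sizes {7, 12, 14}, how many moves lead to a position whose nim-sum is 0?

Nim-sum: 7 XOR 12 XOR 14 = 5.
The overall nim-sum is X = 5. A heap of size p has a winning move iff p XOR X < p (reduce it to p XOR X).
  7: 7 XOR 5 = 2 < 7 — winning move (to 2).
  12: 12 XOR 5 = 9 < 12 — winning move (to 9).
  14: 14 XOR 5 = 11 < 14 — winning move (to 11).
That gives 3 winning moves.

3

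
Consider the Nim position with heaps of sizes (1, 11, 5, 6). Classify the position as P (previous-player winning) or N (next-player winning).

N-position

Bitwise XOR of the heap sizes:
  0001  (1)
  1011  (11)
  0101  (5)
  0110  (6)
  ----
  1001  (9)
The nim-sum is 9 ≠ 0, so this is an N-position: the player to move can win.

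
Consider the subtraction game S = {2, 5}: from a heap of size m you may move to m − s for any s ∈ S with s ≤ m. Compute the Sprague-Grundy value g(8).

0

Grundy values for subtraction set {2, 5}:
g(0) = mex{} = 0
g(1) = mex{} = 0
g(2) = mex{0} = 1
g(3) = mex{0} = 1
g(4) = mex{1} = 0
g(5) = mex{0,1} = 2
g(6) = mex{0} = 1
g(7) = mex{1,2} = 0
g(8) = mex{1} = 0
So g(8) = 0.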